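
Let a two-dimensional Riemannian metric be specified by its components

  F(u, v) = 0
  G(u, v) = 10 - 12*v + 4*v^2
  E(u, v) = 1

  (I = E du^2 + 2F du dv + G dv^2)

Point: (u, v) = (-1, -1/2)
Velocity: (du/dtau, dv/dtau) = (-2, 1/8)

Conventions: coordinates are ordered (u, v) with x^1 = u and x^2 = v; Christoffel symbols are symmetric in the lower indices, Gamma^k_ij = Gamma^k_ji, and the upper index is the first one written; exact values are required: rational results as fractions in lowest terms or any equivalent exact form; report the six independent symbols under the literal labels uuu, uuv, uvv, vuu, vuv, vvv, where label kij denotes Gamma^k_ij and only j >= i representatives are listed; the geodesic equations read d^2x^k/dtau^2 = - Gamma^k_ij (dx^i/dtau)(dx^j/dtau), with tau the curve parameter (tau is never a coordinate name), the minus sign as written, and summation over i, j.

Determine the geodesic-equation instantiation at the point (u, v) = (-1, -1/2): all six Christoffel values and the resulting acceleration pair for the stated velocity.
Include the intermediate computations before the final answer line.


E = 1, F = 0, G = 17 at the point
E_u = 0, E_v = 0, F_u = 0, F_v = 0, G_u = 0, G_v = -16
EG - F^2 = 17;  g^inv = (1/17) * [[17, 0], [0, 1]]
first-kind symbols [ij,l] = (1/2)(d_i g_jl + d_j g_il - d_l g_ij): [uu,u] = E_u/2 = 0, [uu,v] = F_u - E_v/2 = 0, [uv,u] = E_v/2 = 0, [uv,v] = G_u/2 = 0, [vv,u] = F_v - G_u/2 = 0, [vv,v] = G_v/2 = -8
Gamma^u_ij = (G*[ij,u] - F*[ij,v])/(EG - F^2), Gamma^v_ij = (E*[ij,v] - F*[ij,u])/(EG - F^2)
Gamma_uuu = 0, Gamma_uuv = 0, Gamma_uvv = 0, Gamma_vuu = 0, Gamma_vuv = 0, Gamma_vvv = -8/17
d^2u/dtau^2 = -(Gamma_uuu*(-2)^2 + 2*Gamma_uuv*(-2)*(1/8) + Gamma_uvv*(1/8)^2) = 0
d^2v/dtau^2 = -(Gamma_vuu*(-2)^2 + 2*Gamma_vuv*(-2)*(1/8) + Gamma_vvv*(1/8)^2) = 1/136

Answer: Gamma_uuu = 0, Gamma_uuv = 0, Gamma_uvv = 0, Gamma_vuu = 0, Gamma_vuv = 0, Gamma_vvv = -8/17; accelerations (d^2u/dtau^2, d^2v/dtau^2) = (0, 1/136)


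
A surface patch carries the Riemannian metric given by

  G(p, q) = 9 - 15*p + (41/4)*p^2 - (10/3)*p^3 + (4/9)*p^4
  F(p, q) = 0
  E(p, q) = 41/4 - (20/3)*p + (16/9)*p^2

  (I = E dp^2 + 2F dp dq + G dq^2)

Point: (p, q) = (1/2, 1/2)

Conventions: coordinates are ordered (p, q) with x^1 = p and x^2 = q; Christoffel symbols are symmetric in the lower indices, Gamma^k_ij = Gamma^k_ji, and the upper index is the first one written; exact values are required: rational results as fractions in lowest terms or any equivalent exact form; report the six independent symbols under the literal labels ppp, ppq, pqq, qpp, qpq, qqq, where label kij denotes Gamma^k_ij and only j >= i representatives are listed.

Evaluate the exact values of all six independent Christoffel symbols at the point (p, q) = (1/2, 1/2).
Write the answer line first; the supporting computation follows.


Answer: Gamma_ppp = -88/265, Gamma_ppq = 0, Gamma_pqq = 253/530, Gamma_qpp = 0, Gamma_qpq = -22/23, Gamma_qqq = 0

E = 265/36, F = 0, G = 529/144 at the point
E_p = -44/9, E_q = 0, F_p = 0, F_q = 0, G_p = -253/36, G_q = 0
EG - F^2 = 140185/5184;  g^inv = (5184/140185) * [[529/144, 0], [0, 265/36]]
first-kind symbols [ij,l] = (1/2)(d_i g_jl + d_j g_il - d_l g_ij): [pp,p] = E_p/2 = -22/9, [pp,q] = F_p - E_q/2 = 0, [pq,p] = E_q/2 = 0, [pq,q] = G_p/2 = -253/72, [qq,p] = F_q - G_p/2 = 253/72, [qq,q] = G_q/2 = 0
Gamma^p_ij = (G*[ij,p] - F*[ij,q])/(EG - F^2), Gamma^q_ij = (E*[ij,q] - F*[ij,p])/(EG - F^2)


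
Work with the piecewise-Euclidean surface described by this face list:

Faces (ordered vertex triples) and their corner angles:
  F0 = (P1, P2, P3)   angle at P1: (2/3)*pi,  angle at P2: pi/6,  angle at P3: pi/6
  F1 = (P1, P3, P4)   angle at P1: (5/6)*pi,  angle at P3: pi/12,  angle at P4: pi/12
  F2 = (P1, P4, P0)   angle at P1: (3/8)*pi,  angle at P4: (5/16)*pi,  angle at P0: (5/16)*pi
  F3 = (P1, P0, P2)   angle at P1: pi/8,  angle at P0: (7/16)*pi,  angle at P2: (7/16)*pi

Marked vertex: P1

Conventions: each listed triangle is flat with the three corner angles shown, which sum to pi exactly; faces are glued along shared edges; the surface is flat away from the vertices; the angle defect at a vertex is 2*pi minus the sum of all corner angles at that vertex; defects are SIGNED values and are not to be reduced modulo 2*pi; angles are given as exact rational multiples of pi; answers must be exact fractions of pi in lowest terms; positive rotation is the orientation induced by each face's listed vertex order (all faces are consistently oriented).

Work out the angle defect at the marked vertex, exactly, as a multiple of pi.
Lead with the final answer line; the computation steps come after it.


Answer: defect(P1) = 0

Sum of corner angles at P1: 2*pi
defect = 2*pi - 2*pi


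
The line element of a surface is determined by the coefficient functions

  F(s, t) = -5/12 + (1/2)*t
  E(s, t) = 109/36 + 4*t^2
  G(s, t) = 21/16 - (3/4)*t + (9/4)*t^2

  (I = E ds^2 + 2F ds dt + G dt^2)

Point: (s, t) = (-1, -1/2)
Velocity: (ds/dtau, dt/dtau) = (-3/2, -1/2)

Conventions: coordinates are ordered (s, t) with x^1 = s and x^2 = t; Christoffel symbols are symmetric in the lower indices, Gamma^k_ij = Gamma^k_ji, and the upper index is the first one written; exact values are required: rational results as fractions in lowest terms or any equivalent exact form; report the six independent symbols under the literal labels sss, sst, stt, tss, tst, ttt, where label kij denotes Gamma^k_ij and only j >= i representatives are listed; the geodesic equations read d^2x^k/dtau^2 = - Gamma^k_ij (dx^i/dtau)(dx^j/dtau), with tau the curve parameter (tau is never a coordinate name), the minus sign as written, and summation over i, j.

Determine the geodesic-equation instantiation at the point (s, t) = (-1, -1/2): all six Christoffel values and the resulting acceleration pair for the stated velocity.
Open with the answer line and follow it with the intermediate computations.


Answer: Gamma_sss = 192/1241, Gamma_sst = -648/1241, Gamma_stt = 18/1241, Gamma_tss = 1160/1241, Gamma_tst = -192/1241, Gamma_ttt = -822/1241; accelerations (d^2s/dtau^2, d^2t/dtau^2) = (63/146, -249/146)

E = 145/36, F = -2/3, G = 9/4 at the point
E_s = 0, E_t = -4, F_s = 0, F_t = 1/2, G_s = 0, G_t = -3
EG - F^2 = 1241/144;  g^inv = (144/1241) * [[9/4, 2/3], [2/3, 145/36]]
first-kind symbols [ij,l] = (1/2)(d_i g_jl + d_j g_il - d_l g_ij): [ss,s] = E_s/2 = 0, [ss,t] = F_s - E_t/2 = 2, [st,s] = E_t/2 = -2, [st,t] = G_s/2 = 0, [tt,s] = F_t - G_s/2 = 1/2, [tt,t] = G_t/2 = -3/2
Gamma^s_ij = (G*[ij,s] - F*[ij,t])/(EG - F^2), Gamma^t_ij = (E*[ij,t] - F*[ij,s])/(EG - F^2)
Gamma_sss = 192/1241, Gamma_sst = -648/1241, Gamma_stt = 18/1241, Gamma_tss = 1160/1241, Gamma_tst = -192/1241, Gamma_ttt = -822/1241
d^2s/dtau^2 = -(Gamma_sss*(-3/2)^2 + 2*Gamma_sst*(-3/2)*(-1/2) + Gamma_stt*(-1/2)^2) = 63/146
d^2t/dtau^2 = -(Gamma_tss*(-3/2)^2 + 2*Gamma_tst*(-3/2)*(-1/2) + Gamma_ttt*(-1/2)^2) = -249/146


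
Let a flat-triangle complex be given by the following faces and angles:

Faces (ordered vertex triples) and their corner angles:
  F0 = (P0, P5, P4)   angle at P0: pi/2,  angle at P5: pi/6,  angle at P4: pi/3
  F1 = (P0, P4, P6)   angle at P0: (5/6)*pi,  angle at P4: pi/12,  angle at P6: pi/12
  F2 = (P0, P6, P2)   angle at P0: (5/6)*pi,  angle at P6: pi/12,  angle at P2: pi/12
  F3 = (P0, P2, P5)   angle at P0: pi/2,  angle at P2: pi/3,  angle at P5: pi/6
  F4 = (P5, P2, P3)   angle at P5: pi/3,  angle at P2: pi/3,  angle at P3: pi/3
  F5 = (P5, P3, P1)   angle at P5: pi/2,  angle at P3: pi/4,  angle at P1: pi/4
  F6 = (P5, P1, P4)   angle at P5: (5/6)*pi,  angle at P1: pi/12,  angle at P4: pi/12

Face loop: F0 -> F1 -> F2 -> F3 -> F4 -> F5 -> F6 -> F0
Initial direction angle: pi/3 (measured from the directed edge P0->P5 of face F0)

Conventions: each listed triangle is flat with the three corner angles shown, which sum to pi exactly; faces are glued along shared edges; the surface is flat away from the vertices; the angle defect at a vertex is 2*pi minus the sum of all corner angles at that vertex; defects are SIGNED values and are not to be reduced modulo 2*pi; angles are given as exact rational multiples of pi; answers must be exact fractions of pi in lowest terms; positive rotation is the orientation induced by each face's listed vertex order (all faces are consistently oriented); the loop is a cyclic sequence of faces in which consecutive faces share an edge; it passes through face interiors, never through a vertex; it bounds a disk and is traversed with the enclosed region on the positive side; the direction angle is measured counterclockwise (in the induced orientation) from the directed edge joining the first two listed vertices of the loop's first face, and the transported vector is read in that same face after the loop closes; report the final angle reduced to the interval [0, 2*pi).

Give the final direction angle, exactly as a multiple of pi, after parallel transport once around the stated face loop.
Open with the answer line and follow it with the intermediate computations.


Answer: final direction angle = (5/3)*pi

enclosed vertex P0: corner angles sum to (8/3)*pi, defect = 2*pi - (8/3)*pi = (-2/3)*pi
enclosed vertex P5: corner angles sum to 2*pi, defect = 2*pi - 2*pi = 0
adding the enclosed defects to the starting angle (mod 2*pi, induced orientation) gives the holonomy
final angle = pi/3 - (2/3)*pi = (5/3)*pi (mod 2*pi)


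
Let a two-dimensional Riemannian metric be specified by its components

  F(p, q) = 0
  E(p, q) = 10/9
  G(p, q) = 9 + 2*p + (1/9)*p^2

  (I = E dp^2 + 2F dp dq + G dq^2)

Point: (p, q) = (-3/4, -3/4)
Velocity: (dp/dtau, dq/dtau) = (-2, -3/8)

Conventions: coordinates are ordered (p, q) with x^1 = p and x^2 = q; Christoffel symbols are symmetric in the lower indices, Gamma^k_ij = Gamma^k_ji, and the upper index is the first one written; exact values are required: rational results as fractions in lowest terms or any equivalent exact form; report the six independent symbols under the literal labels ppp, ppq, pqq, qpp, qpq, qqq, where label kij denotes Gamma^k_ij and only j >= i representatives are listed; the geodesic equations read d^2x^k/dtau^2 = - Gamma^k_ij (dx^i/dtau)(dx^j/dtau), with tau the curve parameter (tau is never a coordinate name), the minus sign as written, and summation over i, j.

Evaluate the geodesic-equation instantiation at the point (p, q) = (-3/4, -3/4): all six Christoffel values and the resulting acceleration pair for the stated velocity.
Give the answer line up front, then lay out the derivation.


Answer: Gamma_ppp = 0, Gamma_ppq = 0, Gamma_pqq = -33/40, Gamma_qpp = 0, Gamma_qpq = 4/33, Gamma_qqq = 0; accelerations (d^2p/dtau^2, d^2q/dtau^2) = (297/2560, -2/11)

E = 10/9, F = 0, G = 121/16 at the point
E_p = 0, E_q = 0, F_p = 0, F_q = 0, G_p = 11/6, G_q = 0
EG - F^2 = 605/72;  g^inv = (72/605) * [[121/16, 0], [0, 10/9]]
first-kind symbols [ij,l] = (1/2)(d_i g_jl + d_j g_il - d_l g_ij): [pp,p] = E_p/2 = 0, [pp,q] = F_p - E_q/2 = 0, [pq,p] = E_q/2 = 0, [pq,q] = G_p/2 = 11/12, [qq,p] = F_q - G_p/2 = -11/12, [qq,q] = G_q/2 = 0
Gamma^p_ij = (G*[ij,p] - F*[ij,q])/(EG - F^2), Gamma^q_ij = (E*[ij,q] - F*[ij,p])/(EG - F^2)
Gamma_ppp = 0, Gamma_ppq = 0, Gamma_pqq = -33/40, Gamma_qpp = 0, Gamma_qpq = 4/33, Gamma_qqq = 0
d^2p/dtau^2 = -(Gamma_ppp*(-2)^2 + 2*Gamma_ppq*(-2)*(-3/8) + Gamma_pqq*(-3/8)^2) = 297/2560
d^2q/dtau^2 = -(Gamma_qpp*(-2)^2 + 2*Gamma_qpq*(-2)*(-3/8) + Gamma_qqq*(-3/8)^2) = -2/11


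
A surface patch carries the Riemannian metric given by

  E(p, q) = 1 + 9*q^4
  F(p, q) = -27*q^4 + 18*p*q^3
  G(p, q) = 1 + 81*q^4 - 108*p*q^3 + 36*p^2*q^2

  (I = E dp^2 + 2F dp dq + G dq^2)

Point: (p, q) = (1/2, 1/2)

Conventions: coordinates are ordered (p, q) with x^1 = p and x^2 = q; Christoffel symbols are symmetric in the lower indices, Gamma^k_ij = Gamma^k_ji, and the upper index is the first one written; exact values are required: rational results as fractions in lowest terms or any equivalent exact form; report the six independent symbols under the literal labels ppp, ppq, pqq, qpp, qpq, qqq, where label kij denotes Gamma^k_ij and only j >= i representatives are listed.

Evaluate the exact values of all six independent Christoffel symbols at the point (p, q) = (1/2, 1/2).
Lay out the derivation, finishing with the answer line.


E = 25/16, F = -9/16, G = 25/16 at the point
E_p = 0, E_q = 9/2, F_p = 9/4, F_q = -27/4, G_p = -9/2, G_q = 9
EG - F^2 = 17/8;  g^inv = (8/17) * [[25/16, 9/16], [9/16, 25/16]]
first-kind symbols [ij,l] = (1/2)(d_i g_jl + d_j g_il - d_l g_ij): [pp,p] = E_p/2 = 0, [pp,q] = F_p - E_q/2 = 0, [pq,p] = E_q/2 = 9/4, [pq,q] = G_p/2 = -9/4, [qq,p] = F_q - G_p/2 = -9/2, [qq,q] = G_q/2 = 9/2
Gamma^p_ij = (G*[ij,p] - F*[ij,q])/(EG - F^2), Gamma^q_ij = (E*[ij,q] - F*[ij,p])/(EG - F^2)

Answer: Gamma_ppp = 0, Gamma_ppq = 18/17, Gamma_pqq = -36/17, Gamma_qpp = 0, Gamma_qpq = -18/17, Gamma_qqq = 36/17


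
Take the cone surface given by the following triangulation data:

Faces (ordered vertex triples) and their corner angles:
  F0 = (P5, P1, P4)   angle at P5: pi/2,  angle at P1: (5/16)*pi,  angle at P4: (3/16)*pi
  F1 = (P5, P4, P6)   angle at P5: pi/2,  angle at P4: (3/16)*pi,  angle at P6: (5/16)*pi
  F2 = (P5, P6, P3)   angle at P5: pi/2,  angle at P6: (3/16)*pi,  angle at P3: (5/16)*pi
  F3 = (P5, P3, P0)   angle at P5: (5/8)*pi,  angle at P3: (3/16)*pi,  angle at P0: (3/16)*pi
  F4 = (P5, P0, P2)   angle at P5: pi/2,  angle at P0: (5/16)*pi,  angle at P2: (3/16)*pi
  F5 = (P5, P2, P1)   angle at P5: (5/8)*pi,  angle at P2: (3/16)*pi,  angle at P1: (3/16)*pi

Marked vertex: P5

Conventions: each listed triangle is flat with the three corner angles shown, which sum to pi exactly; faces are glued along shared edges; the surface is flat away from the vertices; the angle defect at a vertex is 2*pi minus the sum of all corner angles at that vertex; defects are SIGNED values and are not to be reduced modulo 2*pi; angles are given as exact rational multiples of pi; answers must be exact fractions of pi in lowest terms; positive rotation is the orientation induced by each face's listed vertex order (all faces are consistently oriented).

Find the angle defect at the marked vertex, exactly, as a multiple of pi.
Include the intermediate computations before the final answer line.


Sum of corner angles at P5: (13/4)*pi
defect = 2*pi - (13/4)*pi

Answer: defect(P5) = (-5/4)*pi


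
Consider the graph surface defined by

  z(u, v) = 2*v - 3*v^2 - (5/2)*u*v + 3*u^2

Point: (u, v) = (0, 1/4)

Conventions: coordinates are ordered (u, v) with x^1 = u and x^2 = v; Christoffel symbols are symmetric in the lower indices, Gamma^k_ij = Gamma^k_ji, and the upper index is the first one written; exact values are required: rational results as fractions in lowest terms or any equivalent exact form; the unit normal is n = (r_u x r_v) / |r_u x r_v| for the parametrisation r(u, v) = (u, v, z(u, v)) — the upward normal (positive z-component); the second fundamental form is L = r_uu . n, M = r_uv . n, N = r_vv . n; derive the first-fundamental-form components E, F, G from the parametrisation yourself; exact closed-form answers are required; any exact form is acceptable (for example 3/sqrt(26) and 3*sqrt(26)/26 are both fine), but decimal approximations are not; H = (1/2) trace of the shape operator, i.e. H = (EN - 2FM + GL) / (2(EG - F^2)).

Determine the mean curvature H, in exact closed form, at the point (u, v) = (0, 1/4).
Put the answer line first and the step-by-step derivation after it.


Answer: H = -88*sqrt(105)/1575

z_u = -5/8, z_v = 1/2, z_uu = 6, z_uv = -5/2, z_vv = -6
E = 89/64, F = -5/16, G = 5/4; answer radicand W^2 = 105/64
unnormalised second-form numerators: l = 6, m = -5/2, n = -6; L = l/sqrt(105/64), and similarly M = m/sqrt(W^2), N = n/sqrt(W^2)
H = (E*n - 2*F*m + G*l) / (2*(EG - F^2)*sqrt(W^2)); E*n - 2*F*m + G*l = -77/32, EG - F^2 = 105/64, so H = (-11/15)/sqrt(105/64)


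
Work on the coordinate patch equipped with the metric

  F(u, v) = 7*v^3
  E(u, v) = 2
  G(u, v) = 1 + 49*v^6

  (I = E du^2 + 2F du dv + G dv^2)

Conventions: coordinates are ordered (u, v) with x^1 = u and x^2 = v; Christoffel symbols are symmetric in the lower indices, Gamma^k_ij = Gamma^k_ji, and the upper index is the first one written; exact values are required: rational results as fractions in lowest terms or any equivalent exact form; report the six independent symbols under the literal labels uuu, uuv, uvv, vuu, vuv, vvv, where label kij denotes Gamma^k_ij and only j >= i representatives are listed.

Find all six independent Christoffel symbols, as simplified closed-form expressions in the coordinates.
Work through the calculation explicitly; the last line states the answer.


E = 2; F = 7*v^3; G = 1 + 49*v^6
Gamma^k_ij = (1/2) g^{kl} (d_i g_jl + d_j g_il - d_l g_ij), with g^inv = (1/(EG-F^2)) [[G, -F], [-F, E]]
first partials: E_u = 0, E_v = 0, F_u = 0, F_v = 21*v^2, G_u = 0, G_v = 294*v^5
D = EG - F^2 = 2 + 49*v^6
expanded: Gamma^u_uu = (G E_u - 2F F_u + F E_v)/(2D), Gamma^u_uv = (G E_v - F G_u)/(2D), Gamma^u_vv = (2G F_v - G G_u - F G_v)/(2D), Gamma^v_uu = (2E F_u - E E_v - F E_u)/(2D), Gamma^v_uv = (E G_u - F E_v)/(2D), Gamma^v_vv = (E G_v - 2F F_v + F G_u)/(2D); substitute and cancel common factors

Answer: Gamma_uuu = 0, Gamma_uuv = 0, Gamma_uvv = 21*v^2/(49*v^6 + 2), Gamma_vuu = 0, Gamma_vuv = 0, Gamma_vvv = 147*v^5/(49*v^6 + 2)


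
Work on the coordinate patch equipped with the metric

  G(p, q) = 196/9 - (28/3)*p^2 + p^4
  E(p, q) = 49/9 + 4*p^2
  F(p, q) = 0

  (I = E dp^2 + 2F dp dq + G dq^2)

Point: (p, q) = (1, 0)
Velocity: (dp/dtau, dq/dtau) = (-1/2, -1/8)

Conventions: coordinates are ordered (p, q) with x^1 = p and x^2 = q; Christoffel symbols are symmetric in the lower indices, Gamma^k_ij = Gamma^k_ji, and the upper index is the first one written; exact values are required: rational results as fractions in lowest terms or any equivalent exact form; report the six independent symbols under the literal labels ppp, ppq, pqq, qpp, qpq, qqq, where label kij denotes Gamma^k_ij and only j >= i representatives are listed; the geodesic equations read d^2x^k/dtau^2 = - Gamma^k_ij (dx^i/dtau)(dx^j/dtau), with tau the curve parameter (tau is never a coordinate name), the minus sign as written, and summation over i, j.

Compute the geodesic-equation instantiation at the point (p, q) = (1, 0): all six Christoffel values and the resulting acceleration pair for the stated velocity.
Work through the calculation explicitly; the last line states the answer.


E = 85/9, F = 0, G = 121/9 at the point
E_p = 8, E_q = 0, F_p = 0, F_q = 0, G_p = -44/3, G_q = 0
EG - F^2 = 10285/81;  g^inv = (81/10285) * [[121/9, 0], [0, 85/9]]
first-kind symbols [ij,l] = (1/2)(d_i g_jl + d_j g_il - d_l g_ij): [pp,p] = E_p/2 = 4, [pp,q] = F_p - E_q/2 = 0, [pq,p] = E_q/2 = 0, [pq,q] = G_p/2 = -22/3, [qq,p] = F_q - G_p/2 = 22/3, [qq,q] = G_q/2 = 0
Gamma^p_ij = (G*[ij,p] - F*[ij,q])/(EG - F^2), Gamma^q_ij = (E*[ij,q] - F*[ij,p])/(EG - F^2)
Gamma_ppp = 36/85, Gamma_ppq = 0, Gamma_pqq = 66/85, Gamma_qpp = 0, Gamma_qpq = -6/11, Gamma_qqq = 0
d^2p/dtau^2 = -(Gamma_ppp*(-1/2)^2 + 2*Gamma_ppq*(-1/2)*(-1/8) + Gamma_pqq*(-1/8)^2) = -321/2720
d^2q/dtau^2 = -(Gamma_qpp*(-1/2)^2 + 2*Gamma_qpq*(-1/2)*(-1/8) + Gamma_qqq*(-1/8)^2) = 3/44

Answer: Gamma_ppp = 36/85, Gamma_ppq = 0, Gamma_pqq = 66/85, Gamma_qpp = 0, Gamma_qpq = -6/11, Gamma_qqq = 0; accelerations (d^2p/dtau^2, d^2q/dtau^2) = (-321/2720, 3/44)


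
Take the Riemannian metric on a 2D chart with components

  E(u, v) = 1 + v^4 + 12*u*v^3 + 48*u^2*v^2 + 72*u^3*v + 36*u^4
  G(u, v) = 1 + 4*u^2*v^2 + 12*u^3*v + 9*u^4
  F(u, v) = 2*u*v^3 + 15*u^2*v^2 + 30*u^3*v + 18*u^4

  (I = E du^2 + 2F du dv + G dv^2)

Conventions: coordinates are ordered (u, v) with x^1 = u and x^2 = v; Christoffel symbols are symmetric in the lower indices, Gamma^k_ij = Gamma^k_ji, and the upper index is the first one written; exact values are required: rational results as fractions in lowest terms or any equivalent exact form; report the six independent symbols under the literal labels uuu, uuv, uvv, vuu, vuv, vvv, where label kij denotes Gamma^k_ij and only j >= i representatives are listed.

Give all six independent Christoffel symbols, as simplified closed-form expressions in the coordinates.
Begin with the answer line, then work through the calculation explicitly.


Answer: Gamma_uuu = (72*u^3 + 108*u^2*v + 48*u*v^2 + 6*v^3)/(45*u^4 + 84*u^3*v + 52*u^2*v^2 + 12*u*v^3 + v^4 + 1), Gamma_uuv = (36*u^3 + 48*u^2*v + 18*u*v^2 + 2*v^3)/(45*u^4 + 84*u^3*v + 52*u^2*v^2 + 12*u*v^3 + v^4 + 1), Gamma_uvv = (12*u^3 + 12*u^2*v + 2*u*v^2)/(45*u^4 + 84*u^3*v + 52*u^2*v^2 + 12*u*v^3 + v^4 + 1), Gamma_vuu = (36*u^3 + 42*u^2*v + 12*u*v^2)/(45*u^4 + 84*u^3*v + 52*u^2*v^2 + 12*u*v^3 + v^4 + 1), Gamma_vuv = (18*u^3 + 18*u^2*v + 4*u*v^2)/(45*u^4 + 84*u^3*v + 52*u^2*v^2 + 12*u*v^3 + v^4 + 1), Gamma_vvv = (6*u^3 + 4*u^2*v)/(45*u^4 + 84*u^3*v + 52*u^2*v^2 + 12*u*v^3 + v^4 + 1)

E = 1 + v^4 + 12*u*v^3 + 48*u^2*v^2 + 72*u^3*v + 36*u^4; F = 2*u*v^3 + 15*u^2*v^2 + 30*u^3*v + 18*u^4; G = 1 + 4*u^2*v^2 + 12*u^3*v + 9*u^4
Gamma^k_ij = (1/2) g^{kl} (d_i g_jl + d_j g_il - d_l g_ij), with g^inv = (1/(EG-F^2)) [[G, -F], [-F, E]]
first partials: E_u = 12*v^3 + 96*u*v^2 + 216*u^2*v + 144*u^3, E_v = 4*v^3 + 36*u*v^2 + 96*u^2*v + 72*u^3, F_u = 2*v^3 + 30*u*v^2 + 90*u^2*v + 72*u^3, F_v = 6*u*v^2 + 30*u^2*v + 30*u^3, G_u = 8*u*v^2 + 36*u^2*v + 36*u^3, G_v = 8*u^2*v + 12*u^3
D = EG - F^2 = 1 + v^4 + 12*u*v^3 + 52*u^2*v^2 + 84*u^3*v + 45*u^4
expanded: Gamma^u_uu = (G E_u - 2F F_u + F E_v)/(2D), Gamma^u_uv = (G E_v - F G_u)/(2D), Gamma^u_vv = (2G F_v - G G_u - F G_v)/(2D), Gamma^v_uu = (2E F_u - E E_v - F E_u)/(2D), Gamma^v_uv = (E G_u - F E_v)/(2D), Gamma^v_vv = (E G_v - 2F F_v + F G_u)/(2D); substitute and cancel common factors


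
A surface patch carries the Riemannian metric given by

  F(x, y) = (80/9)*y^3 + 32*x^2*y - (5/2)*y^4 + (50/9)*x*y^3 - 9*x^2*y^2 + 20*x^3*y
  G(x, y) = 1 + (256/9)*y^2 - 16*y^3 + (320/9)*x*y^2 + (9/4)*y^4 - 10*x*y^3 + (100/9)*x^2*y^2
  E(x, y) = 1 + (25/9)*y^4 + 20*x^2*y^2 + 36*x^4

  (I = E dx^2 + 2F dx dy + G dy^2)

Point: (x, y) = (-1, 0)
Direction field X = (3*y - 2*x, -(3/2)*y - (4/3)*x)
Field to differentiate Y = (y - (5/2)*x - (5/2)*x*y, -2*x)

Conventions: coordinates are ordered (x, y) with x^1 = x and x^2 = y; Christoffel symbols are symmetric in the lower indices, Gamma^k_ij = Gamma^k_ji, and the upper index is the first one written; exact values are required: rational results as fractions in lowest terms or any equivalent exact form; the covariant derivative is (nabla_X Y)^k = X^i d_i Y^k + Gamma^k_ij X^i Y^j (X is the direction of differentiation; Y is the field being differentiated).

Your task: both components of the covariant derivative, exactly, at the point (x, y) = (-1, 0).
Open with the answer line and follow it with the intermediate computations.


Answer: (nabla_X Y)^x = -1021/111, (nabla_X Y)^y = -4

E = 37, F = 0, G = 1 at the point
E_x = -144, E_y = 0, F_x = 0, F_y = 12, G_x = 0, G_y = 0
EG - F^2 = 37;  g^inv = (1/37) * [[1, 0], [0, 37]]
first-kind symbols [ij,l] = (1/2)(d_i g_jl + d_j g_il - d_l g_ij): [xx,x] = E_x/2 = -72, [xx,y] = F_x - E_y/2 = 0, [xy,x] = E_y/2 = 0, [xy,y] = G_x/2 = 0, [yy,x] = F_y - G_x/2 = 12, [yy,y] = G_y/2 = 0
Gamma^x_ij = (G*[ij,x] - F*[ij,y])/(EG - F^2), Gamma^y_ij = (E*[ij,y] - F*[ij,x])/(EG - F^2)
Gamma_xxx = -72/37, Gamma_xxy = 0, Gamma_xyy = 12/37, Gamma_yxx = 0, Gamma_yxy = 0, Gamma_yyy = 0
X = (2, 4/3), Y = (5/2, 2) at the point


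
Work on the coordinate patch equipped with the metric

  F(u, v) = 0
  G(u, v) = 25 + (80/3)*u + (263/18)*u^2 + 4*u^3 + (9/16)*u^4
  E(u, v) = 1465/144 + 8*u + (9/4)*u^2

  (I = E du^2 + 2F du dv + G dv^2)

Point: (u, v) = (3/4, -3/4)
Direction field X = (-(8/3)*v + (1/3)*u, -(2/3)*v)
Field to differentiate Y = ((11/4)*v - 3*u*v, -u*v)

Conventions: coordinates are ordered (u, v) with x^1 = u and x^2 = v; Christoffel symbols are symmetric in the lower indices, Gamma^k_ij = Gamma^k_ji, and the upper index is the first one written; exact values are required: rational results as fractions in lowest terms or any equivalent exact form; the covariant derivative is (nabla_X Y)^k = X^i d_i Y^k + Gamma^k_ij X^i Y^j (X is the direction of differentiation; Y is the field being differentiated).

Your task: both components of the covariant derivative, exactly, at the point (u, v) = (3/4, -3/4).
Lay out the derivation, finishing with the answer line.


E = 10045/576, F = 0, G = 225625/4096 at the point
E_u = 91/8, E_v = 0, F_u = 0, F_v = 0, G_u = 43225/768, G_v = 0
EG - F^2 = 2266403125/2359296;  g^inv = (2359296/2266403125) * [[225625/4096, 0], [0, 10045/576]]
first-kind symbols [ij,l] = (1/2)(d_i g_jl + d_j g_il - d_l g_ij): [uu,u] = E_u/2 = 91/16, [uu,v] = F_u - E_v/2 = 0, [uv,u] = E_v/2 = 0, [uv,v] = G_u/2 = 43225/1536, [vv,u] = F_v - G_u/2 = -43225/1536, [vv,v] = G_v/2 = 0
Gamma^u_ij = (G*[ij,u] - F*[ij,v])/(EG - F^2), Gamma^v_ij = (E*[ij,v] - F*[ij,u])/(EG - F^2)
Gamma_uuu = 468/1435, Gamma_uuv = 0, Gamma_uvv = -3705/2296, Gamma_vuu = 0, Gamma_vuv = 728/1425, Gamma_vvv = 0
X = (9/4, 1/2), Y = (-3/8, 9/16) at the point

Answer: (nabla_X Y)^u = 240541/52480, (nabla_X Y)^v = 14161/7600


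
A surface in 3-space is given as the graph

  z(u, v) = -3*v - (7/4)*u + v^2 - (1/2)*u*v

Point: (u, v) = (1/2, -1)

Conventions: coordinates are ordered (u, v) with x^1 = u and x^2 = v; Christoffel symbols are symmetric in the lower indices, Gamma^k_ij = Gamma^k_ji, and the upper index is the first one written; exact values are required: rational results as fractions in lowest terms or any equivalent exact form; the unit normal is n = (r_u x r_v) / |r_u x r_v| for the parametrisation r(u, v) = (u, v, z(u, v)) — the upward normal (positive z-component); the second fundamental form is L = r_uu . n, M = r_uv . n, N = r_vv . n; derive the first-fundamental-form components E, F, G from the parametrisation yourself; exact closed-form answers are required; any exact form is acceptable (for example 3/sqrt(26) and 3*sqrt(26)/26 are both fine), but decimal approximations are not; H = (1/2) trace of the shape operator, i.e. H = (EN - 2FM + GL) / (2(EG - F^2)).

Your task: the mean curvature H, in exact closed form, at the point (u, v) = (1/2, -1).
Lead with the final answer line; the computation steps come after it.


Answer: H = 187*sqrt(482)/116162

z_u = -5/4, z_v = -21/4, z_uu = 0, z_uv = -1/2, z_vv = 2
E = 41/16, F = 105/16, G = 457/16; answer radicand W^2 = 241/8
unnormalised second-form numerators: l = 0, m = -1/2, n = 2; L = l/sqrt(241/8), and similarly M = m/sqrt(W^2), N = n/sqrt(W^2)
H = (E*n - 2*F*m + G*l) / (2*(EG - F^2)*sqrt(W^2)); E*n - 2*F*m + G*l = 187/16, EG - F^2 = 241/8, so H = (187/964)/sqrt(241/8)


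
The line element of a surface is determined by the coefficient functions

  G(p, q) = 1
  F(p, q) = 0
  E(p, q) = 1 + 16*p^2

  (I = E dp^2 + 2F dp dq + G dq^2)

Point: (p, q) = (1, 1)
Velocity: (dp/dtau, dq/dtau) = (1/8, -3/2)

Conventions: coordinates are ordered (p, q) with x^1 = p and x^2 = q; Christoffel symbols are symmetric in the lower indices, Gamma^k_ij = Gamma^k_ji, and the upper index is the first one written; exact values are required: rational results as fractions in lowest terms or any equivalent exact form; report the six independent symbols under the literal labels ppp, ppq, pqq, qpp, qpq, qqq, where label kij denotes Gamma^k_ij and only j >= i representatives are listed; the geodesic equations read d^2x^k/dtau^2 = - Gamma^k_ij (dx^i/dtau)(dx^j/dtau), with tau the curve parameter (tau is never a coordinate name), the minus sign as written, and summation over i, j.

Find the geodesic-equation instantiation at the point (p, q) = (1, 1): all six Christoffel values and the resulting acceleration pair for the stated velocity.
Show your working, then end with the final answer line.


E = 17, F = 0, G = 1 at the point
E_p = 32, E_q = 0, F_p = 0, F_q = 0, G_p = 0, G_q = 0
EG - F^2 = 17;  g^inv = (1/17) * [[1, 0], [0, 17]]
first-kind symbols [ij,l] = (1/2)(d_i g_jl + d_j g_il - d_l g_ij): [pp,p] = E_p/2 = 16, [pp,q] = F_p - E_q/2 = 0, [pq,p] = E_q/2 = 0, [pq,q] = G_p/2 = 0, [qq,p] = F_q - G_p/2 = 0, [qq,q] = G_q/2 = 0
Gamma^p_ij = (G*[ij,p] - F*[ij,q])/(EG - F^2), Gamma^q_ij = (E*[ij,q] - F*[ij,p])/(EG - F^2)
Gamma_ppp = 16/17, Gamma_ppq = 0, Gamma_pqq = 0, Gamma_qpp = 0, Gamma_qpq = 0, Gamma_qqq = 0
d^2p/dtau^2 = -(Gamma_ppp*(1/8)^2 + 2*Gamma_ppq*(1/8)*(-3/2) + Gamma_pqq*(-3/2)^2) = -1/68
d^2q/dtau^2 = -(Gamma_qpp*(1/8)^2 + 2*Gamma_qpq*(1/8)*(-3/2) + Gamma_qqq*(-3/2)^2) = 0

Answer: Gamma_ppp = 16/17, Gamma_ppq = 0, Gamma_pqq = 0, Gamma_qpp = 0, Gamma_qpq = 0, Gamma_qqq = 0; accelerations (d^2p/dtau^2, d^2q/dtau^2) = (-1/68, 0)


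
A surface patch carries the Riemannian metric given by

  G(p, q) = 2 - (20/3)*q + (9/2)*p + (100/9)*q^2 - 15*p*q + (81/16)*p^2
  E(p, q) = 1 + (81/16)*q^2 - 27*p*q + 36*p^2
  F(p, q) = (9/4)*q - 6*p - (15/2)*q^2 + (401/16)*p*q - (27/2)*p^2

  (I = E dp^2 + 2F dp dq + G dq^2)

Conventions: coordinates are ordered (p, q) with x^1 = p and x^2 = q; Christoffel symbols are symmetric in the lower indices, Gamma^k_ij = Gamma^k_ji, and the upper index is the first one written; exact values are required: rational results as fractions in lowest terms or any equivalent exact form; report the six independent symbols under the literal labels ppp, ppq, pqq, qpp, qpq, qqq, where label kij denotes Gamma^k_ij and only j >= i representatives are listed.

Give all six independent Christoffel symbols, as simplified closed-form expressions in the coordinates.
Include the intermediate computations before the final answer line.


E = 1 + (81/16)*q^2 - 27*p*q + 36*p^2; F = (9/4)*q - 6*p - (15/2)*q^2 + (401/16)*p*q - (27/2)*p^2; G = 2 - (20/3)*q + (9/2)*p + (100/9)*q^2 - 15*p*q + (81/16)*p^2
Gamma^k_ij = (1/2) g^{kl} (d_i g_jl + d_j g_il - d_l g_ij), with g^inv = (1/(EG-F^2)) [[G, -F], [-F, E]]
first partials: E_p = -27*q + 72*p, E_q = (81/8)*q - 27*p, F_p = -6 + (401/16)*q - 27*p, F_q = 9/4 - 15*q + (401/16)*p, G_p = 9/2 - 15*q + (81/8)*p, G_q = -20/3 + (200/9)*q - 15*p
D = EG - F^2 = 2 - (20/3)*q + (9/2)*p + (2329/144)*q^2 - 42*p*q + (657/16)*p^2
expanded: Gamma^p_pp = (G E_p - 2F F_p + F E_q)/(2D), Gamma^p_pq = (G E_q - F G_p)/(2D), Gamma^p_qq = (2G F_q - G G_p - F G_q)/(2D), Gamma^q_pp = (2E F_p - E E_q - F E_p)/(2D), Gamma^q_pq = (E G_p - F E_q)/(2D), Gamma^q_qq = (E G_q - 2F F_q + F G_p)/(2D); substitute and cancel common factors

Answer: Gamma_ppp = (5184*p - 1944*q)/(5913*p^2 - 6048*p*q + 648*p + 2329*q^2 - 960*q + 288), Gamma_ppq = (-1944*p + 729*q)/(5913*p^2 - 6048*p*q + 648*p + 2329*q^2 - 960*q + 288), Gamma_pqq = (2880*p - 1080*q)/(5913*p^2 - 6048*p*q + 648*p + 2329*q^2 - 960*q + 288), Gamma_qpp = (-1944*p + 2880*q - 864)/(5913*p^2 - 6048*p*q + 648*p + 2329*q^2 - 960*q + 288), Gamma_qpq = (729*p - 1080*q + 324)/(5913*p^2 - 6048*p*q + 648*p + 2329*q^2 - 960*q + 288), Gamma_qqq = (-1080*p + 1600*q - 480)/(5913*p^2 - 6048*p*q + 648*p + 2329*q^2 - 960*q + 288)


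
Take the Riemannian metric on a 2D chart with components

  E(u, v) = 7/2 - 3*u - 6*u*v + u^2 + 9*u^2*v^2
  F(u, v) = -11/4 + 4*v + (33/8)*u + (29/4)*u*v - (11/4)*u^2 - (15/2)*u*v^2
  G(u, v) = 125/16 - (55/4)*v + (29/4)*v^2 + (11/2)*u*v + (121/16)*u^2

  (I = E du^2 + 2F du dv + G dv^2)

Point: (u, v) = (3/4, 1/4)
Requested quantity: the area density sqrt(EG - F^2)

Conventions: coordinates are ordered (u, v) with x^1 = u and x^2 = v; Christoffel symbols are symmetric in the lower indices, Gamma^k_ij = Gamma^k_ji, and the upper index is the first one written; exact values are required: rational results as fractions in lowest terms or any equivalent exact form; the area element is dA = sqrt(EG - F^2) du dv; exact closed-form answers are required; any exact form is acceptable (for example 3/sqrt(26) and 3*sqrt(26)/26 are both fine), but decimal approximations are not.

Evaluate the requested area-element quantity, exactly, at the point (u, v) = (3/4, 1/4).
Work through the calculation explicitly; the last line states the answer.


E = 257/256, F = 103/128, G = 2589/256; EG - F^2 = 622937/65536

Answer: sqrt(EG - F^2) = 7*sqrt(12713)/256


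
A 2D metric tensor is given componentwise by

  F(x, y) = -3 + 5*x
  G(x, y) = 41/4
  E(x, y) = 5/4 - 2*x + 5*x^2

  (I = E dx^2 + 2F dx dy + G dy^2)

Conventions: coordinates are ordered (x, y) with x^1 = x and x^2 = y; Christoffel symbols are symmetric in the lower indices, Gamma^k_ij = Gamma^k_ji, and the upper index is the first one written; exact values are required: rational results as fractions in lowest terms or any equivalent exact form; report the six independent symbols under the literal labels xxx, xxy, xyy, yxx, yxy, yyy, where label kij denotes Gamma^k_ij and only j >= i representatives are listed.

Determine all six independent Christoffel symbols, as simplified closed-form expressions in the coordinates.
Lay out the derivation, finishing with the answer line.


E = 5/4 - 2*x + 5*x^2; F = -3 + 5*x; G = 41/4
Gamma^k_ij = (1/2) g^{kl} (d_i g_jl + d_j g_il - d_l g_ij), with g^inv = (1/(EG-F^2)) [[G, -F], [-F, E]]
first partials: E_x = -2 + 10*x, E_y = 0, F_x = 5, F_y = 0, G_x = 0, G_y = 0
D = EG - F^2 = 61/16 + (19/2)*x + (105/4)*x^2
expanded: Gamma^x_xx = (G E_x - 2F F_x + F E_y)/(2D), Gamma^x_xy = (G E_y - F G_x)/(2D), Gamma^x_yy = (2G F_y - G G_x - F G_y)/(2D), Gamma^y_xx = (2E F_x - E E_y - F E_x)/(2D), Gamma^y_xy = (E G_x - F E_y)/(2D), Gamma^y_yy = (E G_y - 2F F_y + F G_x)/(2D); substitute and cancel common factors

Answer: Gamma_xxx = (420*x + 76)/(420*x^2 + 152*x + 61), Gamma_xxy = 0, Gamma_xyy = 0, Gamma_yxx = (160*x + 52)/(420*x^2 + 152*x + 61), Gamma_yxy = 0, Gamma_yyy = 0


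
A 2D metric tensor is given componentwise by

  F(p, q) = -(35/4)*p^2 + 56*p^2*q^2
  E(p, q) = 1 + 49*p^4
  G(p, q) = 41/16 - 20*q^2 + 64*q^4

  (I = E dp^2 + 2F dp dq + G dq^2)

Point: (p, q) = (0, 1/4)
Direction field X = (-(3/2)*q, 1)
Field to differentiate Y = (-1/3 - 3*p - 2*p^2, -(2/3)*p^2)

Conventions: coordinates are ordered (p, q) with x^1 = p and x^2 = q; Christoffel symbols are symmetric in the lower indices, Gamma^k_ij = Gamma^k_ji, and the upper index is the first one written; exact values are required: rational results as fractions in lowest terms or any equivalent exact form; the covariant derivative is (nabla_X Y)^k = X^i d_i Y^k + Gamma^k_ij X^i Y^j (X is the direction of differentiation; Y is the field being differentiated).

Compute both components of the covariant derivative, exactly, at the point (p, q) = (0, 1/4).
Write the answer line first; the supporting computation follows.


Answer: (nabla_X Y)^p = 9/8, (nabla_X Y)^q = 0

E = 1, F = 0, G = 25/16 at the point
E_p = 0, E_q = 0, F_p = 0, F_q = 0, G_p = 0, G_q = -6
EG - F^2 = 25/16;  g^inv = (16/25) * [[25/16, 0], [0, 1]]
first-kind symbols [ij,l] = (1/2)(d_i g_jl + d_j g_il - d_l g_ij): [pp,p] = E_p/2 = 0, [pp,q] = F_p - E_q/2 = 0, [pq,p] = E_q/2 = 0, [pq,q] = G_p/2 = 0, [qq,p] = F_q - G_p/2 = 0, [qq,q] = G_q/2 = -3
Gamma^p_ij = (G*[ij,p] - F*[ij,q])/(EG - F^2), Gamma^q_ij = (E*[ij,q] - F*[ij,p])/(EG - F^2)
Gamma_ppp = 0, Gamma_ppq = 0, Gamma_pqq = 0, Gamma_qpp = 0, Gamma_qpq = 0, Gamma_qqq = -48/25
X = (-3/8, 1), Y = (-1/3, 0) at the point


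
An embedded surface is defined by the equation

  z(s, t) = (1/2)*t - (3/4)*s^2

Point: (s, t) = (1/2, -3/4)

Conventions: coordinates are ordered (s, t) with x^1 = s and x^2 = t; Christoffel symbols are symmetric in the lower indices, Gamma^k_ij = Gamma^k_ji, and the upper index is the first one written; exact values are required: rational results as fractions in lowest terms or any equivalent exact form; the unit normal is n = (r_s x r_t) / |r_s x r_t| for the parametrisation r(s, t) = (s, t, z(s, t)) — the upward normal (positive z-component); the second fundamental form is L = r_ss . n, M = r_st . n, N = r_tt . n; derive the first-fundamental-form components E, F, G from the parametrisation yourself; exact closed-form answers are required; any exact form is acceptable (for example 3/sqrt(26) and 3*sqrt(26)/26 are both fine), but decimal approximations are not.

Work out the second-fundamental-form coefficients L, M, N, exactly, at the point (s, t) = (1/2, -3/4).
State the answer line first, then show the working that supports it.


Answer: L = -6*sqrt(29)/29, M = 0, N = 0

z_s = -3/4, z_t = 1/2, z_ss = -3/2, z_st = 0, z_tt = 0
E = 25/16, F = -3/8, G = 5/4; answer radicand W^2 = 29/16
unnormalised second-form numerators: l = -3/2, m = 0, n = 0; L = l/sqrt(29/16), and similarly M = m/sqrt(W^2), N = n/sqrt(W^2)


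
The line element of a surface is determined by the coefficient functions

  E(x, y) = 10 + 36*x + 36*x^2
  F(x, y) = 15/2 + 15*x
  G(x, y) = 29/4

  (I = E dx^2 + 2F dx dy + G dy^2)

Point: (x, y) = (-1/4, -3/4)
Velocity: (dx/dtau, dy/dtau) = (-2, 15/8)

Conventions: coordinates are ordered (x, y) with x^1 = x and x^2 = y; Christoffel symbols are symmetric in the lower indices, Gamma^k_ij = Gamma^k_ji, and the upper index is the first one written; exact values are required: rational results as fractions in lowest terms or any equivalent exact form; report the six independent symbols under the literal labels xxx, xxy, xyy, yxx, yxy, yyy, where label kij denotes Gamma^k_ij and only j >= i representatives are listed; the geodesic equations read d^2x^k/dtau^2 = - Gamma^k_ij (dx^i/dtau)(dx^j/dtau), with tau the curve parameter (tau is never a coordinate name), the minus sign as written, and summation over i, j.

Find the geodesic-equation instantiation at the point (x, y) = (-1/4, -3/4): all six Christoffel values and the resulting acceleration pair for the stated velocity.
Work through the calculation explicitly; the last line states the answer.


E = 13/4, F = 15/4, G = 29/4 at the point
E_x = 18, E_y = 0, F_x = 15, F_y = 0, G_x = 0, G_y = 0
EG - F^2 = 19/2;  g^inv = (2/19) * [[29/4, -15/4], [-15/4, 13/4]]
first-kind symbols [ij,l] = (1/2)(d_i g_jl + d_j g_il - d_l g_ij): [xx,x] = E_x/2 = 9, [xx,y] = F_x - E_y/2 = 15, [xy,x] = E_y/2 = 0, [xy,y] = G_x/2 = 0, [yy,x] = F_y - G_x/2 = 0, [yy,y] = G_y/2 = 0
Gamma^x_ij = (G*[ij,x] - F*[ij,y])/(EG - F^2), Gamma^y_ij = (E*[ij,y] - F*[ij,x])/(EG - F^2)
Gamma_xxx = 18/19, Gamma_xxy = 0, Gamma_xyy = 0, Gamma_yxx = 30/19, Gamma_yxy = 0, Gamma_yyy = 0
d^2x/dtau^2 = -(Gamma_xxx*(-2)^2 + 2*Gamma_xxy*(-2)*(15/8) + Gamma_xyy*(15/8)^2) = -72/19
d^2y/dtau^2 = -(Gamma_yxx*(-2)^2 + 2*Gamma_yxy*(-2)*(15/8) + Gamma_yyy*(15/8)^2) = -120/19

Answer: Gamma_xxx = 18/19, Gamma_xxy = 0, Gamma_xyy = 0, Gamma_yxx = 30/19, Gamma_yxy = 0, Gamma_yyy = 0; accelerations (d^2x/dtau^2, d^2y/dtau^2) = (-72/19, -120/19)


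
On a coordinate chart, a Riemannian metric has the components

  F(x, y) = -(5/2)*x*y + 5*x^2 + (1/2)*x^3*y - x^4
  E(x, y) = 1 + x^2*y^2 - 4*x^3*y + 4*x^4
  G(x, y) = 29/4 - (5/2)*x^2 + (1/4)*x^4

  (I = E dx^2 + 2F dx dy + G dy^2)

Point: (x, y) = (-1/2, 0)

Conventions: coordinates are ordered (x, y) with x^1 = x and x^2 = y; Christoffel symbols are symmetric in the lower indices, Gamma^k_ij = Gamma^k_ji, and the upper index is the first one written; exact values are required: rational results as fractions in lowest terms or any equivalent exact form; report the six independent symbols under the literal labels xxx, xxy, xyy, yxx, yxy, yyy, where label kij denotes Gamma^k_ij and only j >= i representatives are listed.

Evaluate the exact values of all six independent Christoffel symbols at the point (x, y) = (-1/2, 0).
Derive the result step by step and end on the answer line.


E = 5/4, F = 19/16, G = 425/64 at the point
E_x = -2, E_y = 1/2, F_x = -9/2, F_y = 19/16, G_x = 19/8, G_y = 0
EG - F^2 = 441/64;  g^inv = (64/441) * [[425/64, -19/16], [-19/16, 5/4]]
first-kind symbols [ij,l] = (1/2)(d_i g_jl + d_j g_il - d_l g_ij): [xx,x] = E_x/2 = -1, [xx,y] = F_x - E_y/2 = -19/4, [xy,x] = E_y/2 = 1/4, [xy,y] = G_x/2 = 19/16, [yy,x] = F_y - G_x/2 = 0, [yy,y] = G_y/2 = 0
Gamma^x_ij = (G*[ij,x] - F*[ij,y])/(EG - F^2), Gamma^y_ij = (E*[ij,y] - F*[ij,x])/(EG - F^2)

Answer: Gamma_xxx = -64/441, Gamma_xxy = 16/441, Gamma_xyy = 0, Gamma_yxx = -304/441, Gamma_yxy = 76/441, Gamma_yyy = 0


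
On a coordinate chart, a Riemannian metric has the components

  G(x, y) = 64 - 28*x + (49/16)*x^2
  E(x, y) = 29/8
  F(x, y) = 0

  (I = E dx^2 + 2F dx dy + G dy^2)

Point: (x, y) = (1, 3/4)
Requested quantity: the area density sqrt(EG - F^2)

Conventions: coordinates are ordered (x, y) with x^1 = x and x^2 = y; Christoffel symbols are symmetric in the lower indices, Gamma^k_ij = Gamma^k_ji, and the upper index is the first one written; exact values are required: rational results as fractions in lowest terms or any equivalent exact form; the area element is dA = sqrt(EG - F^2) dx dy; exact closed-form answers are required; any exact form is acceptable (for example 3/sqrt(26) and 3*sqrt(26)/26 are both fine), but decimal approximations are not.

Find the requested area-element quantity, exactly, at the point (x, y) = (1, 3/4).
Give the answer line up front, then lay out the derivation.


Answer: sqrt(EG - F^2) = 25*sqrt(58)/16

E = 29/8, F = 0, G = 625/16; EG - F^2 = 18125/128
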